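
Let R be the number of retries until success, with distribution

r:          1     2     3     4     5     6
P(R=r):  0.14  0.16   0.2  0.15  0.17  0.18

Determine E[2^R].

E[2^R] = Σ 2^r·P(R=r)
 = 2·0.14 + 4·0.16 + 8·0.2 + 16·0.15 + 32·0.17 + 64·0.18
 = 0.28 + 0.64 + 1.6 + 2.4 + 5.44 + 11.52
 = 21.88

21.88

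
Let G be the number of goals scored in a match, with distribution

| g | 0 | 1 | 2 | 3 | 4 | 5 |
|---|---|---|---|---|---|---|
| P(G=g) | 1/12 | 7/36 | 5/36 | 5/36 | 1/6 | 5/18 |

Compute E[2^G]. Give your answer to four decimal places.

E[2^G] = Σ 2^g·P(G=g)
 = 1·1/12 + 2·7/36 + 4·5/36 + 8·5/36 + 16·1/6 + 32·5/18
 = 1/12 + 7/18 + 5/9 + 10/9 + 8/3 + 80/9
 = 493/36

13.6944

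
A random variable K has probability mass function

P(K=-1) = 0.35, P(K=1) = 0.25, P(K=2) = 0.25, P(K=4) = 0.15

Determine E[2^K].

4.075

E[2^K] = Σ 2^k·P(K=k)
 = 0.5·0.35 + 2·0.25 + 4·0.25 + 16·0.15
 = 0.175 + 0.5 + 1 + 2.4
 = 4.075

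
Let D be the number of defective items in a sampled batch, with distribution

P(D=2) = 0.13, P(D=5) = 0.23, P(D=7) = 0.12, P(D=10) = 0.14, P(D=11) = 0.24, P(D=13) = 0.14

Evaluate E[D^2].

78.85

E[D^2] = Σ d^2·P(D=d)
 = 4·0.13 + 25·0.23 + 49·0.12 + 100·0.14 + 121·0.24 + 169·0.14
 = 0.52 + 5.75 + 5.88 + 14 + 29.04 + 23.66
 = 78.85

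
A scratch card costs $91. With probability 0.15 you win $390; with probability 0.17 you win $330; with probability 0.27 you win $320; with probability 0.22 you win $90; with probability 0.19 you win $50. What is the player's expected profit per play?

139.3

E[payout] = 390·0.15 + 330·0.17 + 320·0.27 + 90·0.22 + 50·0.19
 = 58.5 + 56.1 + 86.4 + 19.8 + 9.5
 = 230.3
Net = 230.3 - 91 = 139.3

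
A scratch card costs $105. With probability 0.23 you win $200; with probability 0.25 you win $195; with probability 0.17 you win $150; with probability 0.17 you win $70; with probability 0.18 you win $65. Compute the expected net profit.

38.85

E[payout] = 200·0.23 + 195·0.25 + 150·0.17 + 70·0.17 + 65·0.18
 = 46 + 48.75 + 25.5 + 11.9 + 11.7
 = 143.85
Net = 143.85 - 105 = 38.85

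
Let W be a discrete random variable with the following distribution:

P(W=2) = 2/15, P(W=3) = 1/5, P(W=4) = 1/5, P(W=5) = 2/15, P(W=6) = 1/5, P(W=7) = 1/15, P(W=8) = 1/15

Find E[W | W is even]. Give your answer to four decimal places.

P(W is even) = 2/15 + 1/5 + 1/5 + 1/15 = 3/5.
E[W | W is even] = [2·2/15 + 4·1/5 + 6·1/5 + 8·1/15] / (3/5)
 = 14/5 / (3/5)
 = 14/3

4.6667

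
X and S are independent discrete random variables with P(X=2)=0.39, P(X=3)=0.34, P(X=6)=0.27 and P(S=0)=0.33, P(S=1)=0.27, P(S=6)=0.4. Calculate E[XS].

9.1314

E[XS] = Σ_x Σ_s xs · P(X=x)P(S=s)
 = 0·0.1287 + 2·0.1053 + 12·0.156 + 0·0.1122 + 3·0.0918 + 18·0.136 + 0·0.0891 + 6·0.0729 + 36·0.108
 = 0 + 0.2106 + 1.872 + 0 + 0.2754 + 2.448 + 0 + 0.4374 + 3.888
 = 9.1314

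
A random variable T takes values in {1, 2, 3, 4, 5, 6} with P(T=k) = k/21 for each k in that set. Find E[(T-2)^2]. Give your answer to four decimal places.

7.6667

E[(T-2)^2] = Σ (t-2)^2·P(T=t)
 = 1·1/21 + 0·2/21 + 1·1/7 + 4·4/21 + 9·5/21 + 16·2/7
 = 1/21 + 0 + 1/7 + 16/21 + 15/7 + 32/7
 = 23/3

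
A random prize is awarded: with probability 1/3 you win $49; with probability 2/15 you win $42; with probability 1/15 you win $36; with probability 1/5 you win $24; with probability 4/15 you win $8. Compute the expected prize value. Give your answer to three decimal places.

E[payout] = 49·1/3 + 42·2/15 + 36·1/15 + 24·1/5 + 8·4/15
 = 49/3 + 28/5 + 12/5 + 24/5 + 32/15
 = 469/15

31.267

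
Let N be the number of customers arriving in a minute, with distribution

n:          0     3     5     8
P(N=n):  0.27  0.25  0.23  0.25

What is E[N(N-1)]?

20.1

E[N(N-1)] = Σ n(n-1)·P(N=n)
 = 0·0.27 + 6·0.25 + 20·0.23 + 56·0.25
 = 0 + 1.5 + 4.6 + 14
 = 20.1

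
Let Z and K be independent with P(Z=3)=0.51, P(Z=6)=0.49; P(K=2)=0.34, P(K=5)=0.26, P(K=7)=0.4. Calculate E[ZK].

21.3666

E[ZK] = Σ_z Σ_k zk · P(Z=z)P(K=k)
 = 6·0.1734 + 15·0.1326 + 21·0.204 + 12·0.1666 + 30·0.1274 + 42·0.196
 = 1.0404 + 1.989 + 4.284 + 1.9992 + 3.822 + 8.232
 = 21.3666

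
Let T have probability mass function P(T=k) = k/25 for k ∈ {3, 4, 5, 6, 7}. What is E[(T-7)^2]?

4.4

E[(T-7)^2] = Σ (t-7)^2·P(T=t)
 = 16·3/25 + 9·4/25 + 4·1/5 + 1·6/25 + 0·7/25
 = 48/25 + 36/25 + 4/5 + 6/25 + 0
 = 22/5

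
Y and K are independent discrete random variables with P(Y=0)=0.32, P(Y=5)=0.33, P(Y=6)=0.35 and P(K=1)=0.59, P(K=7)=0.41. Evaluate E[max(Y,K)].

E[max(Y,K)] = Σ_y Σ_k max(y,k) · P(Y=y)P(K=k)
 = 1·0.1888 + 7·0.1312 + 5·0.1947 + 7·0.1353 + 6·0.2065 + 7·0.1435
 = 0.1888 + 0.9184 + 0.9735 + 0.9471 + 1.239 + 1.0045
 = 5.2713

5.2713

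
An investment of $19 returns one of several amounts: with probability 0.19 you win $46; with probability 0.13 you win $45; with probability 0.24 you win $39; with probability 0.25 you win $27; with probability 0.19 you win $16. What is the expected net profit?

E[payout] = 46·0.19 + 45·0.13 + 39·0.24 + 27·0.25 + 16·0.19
 = 8.74 + 5.85 + 9.36 + 6.75 + 3.04
 = 33.74
Net = 33.74 - 19 = 14.74

14.74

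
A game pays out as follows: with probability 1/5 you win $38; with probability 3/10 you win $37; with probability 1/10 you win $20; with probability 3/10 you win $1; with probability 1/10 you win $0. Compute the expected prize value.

E[payout] = 38·1/5 + 37·3/10 + 20·1/10 + 1·3/10 + 0·1/10
 = 38/5 + 111/10 + 2 + 3/10 + 0
 = 21

21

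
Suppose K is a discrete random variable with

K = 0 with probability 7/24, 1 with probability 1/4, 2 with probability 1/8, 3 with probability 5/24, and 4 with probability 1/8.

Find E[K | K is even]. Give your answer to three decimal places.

1.385

P(K is even) = 7/24 + 1/8 + 1/8 = 13/24.
E[K | K is even] = [0·7/24 + 2·1/8 + 4·1/8] / (13/24)
 = 3/4 / (13/24)
 = 18/13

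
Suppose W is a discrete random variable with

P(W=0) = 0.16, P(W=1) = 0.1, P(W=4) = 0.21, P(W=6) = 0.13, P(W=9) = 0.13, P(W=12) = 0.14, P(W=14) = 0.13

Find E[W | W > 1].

8.5

P(W > 1) = 0.21 + 0.13 + 0.13 + 0.14 + 0.13 = 0.74.
E[W | W > 1] = [4·0.21 + 6·0.13 + 9·0.13 + 12·0.14 + 14·0.13] / 0.74
 = 6.29 / 0.74
 = 17/2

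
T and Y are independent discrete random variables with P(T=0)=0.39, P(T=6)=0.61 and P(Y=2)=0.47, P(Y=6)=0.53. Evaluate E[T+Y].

E[T+Y] = Σ_t Σ_y (t+y) · P(T=t)P(Y=y)
 = 2·0.1833 + 6·0.2067 + 8·0.2867 + 12·0.3233
 = 0.3666 + 1.2402 + 2.2936 + 3.8796
 = 7.78

7.78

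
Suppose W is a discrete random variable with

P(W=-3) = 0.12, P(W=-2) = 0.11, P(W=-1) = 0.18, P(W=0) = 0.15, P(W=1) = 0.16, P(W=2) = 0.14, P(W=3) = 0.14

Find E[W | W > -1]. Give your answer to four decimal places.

P(W > -1) = 0.15 + 0.16 + 0.14 + 0.14 = 0.59.
E[W | W > -1] = [0·0.15 + 1·0.16 + 2·0.14 + 3·0.14] / 0.59
 = 0.86 / 0.59
 = 86/59

1.4576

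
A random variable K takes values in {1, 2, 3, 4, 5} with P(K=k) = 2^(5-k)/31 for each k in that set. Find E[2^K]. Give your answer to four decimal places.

E[2^K] = Σ 2^k·P(K=k)
 = 2·16/31 + 4·8/31 + 8·4/31 + 16·2/31 + 32·1/31
 = 32/31 + 32/31 + 32/31 + 32/31 + 32/31
 = 160/31

5.1613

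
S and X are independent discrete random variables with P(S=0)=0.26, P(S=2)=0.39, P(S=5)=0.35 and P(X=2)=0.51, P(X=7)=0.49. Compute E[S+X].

E[S+X] = Σ_s Σ_x (s+x) · P(S=s)P(X=x)
 = 2·0.1326 + 7·0.1274 + 4·0.1989 + 9·0.1911 + 7·0.1785 + 12·0.1715
 = 0.2652 + 0.8918 + 0.7956 + 1.7199 + 1.2495 + 2.058
 = 6.98

6.98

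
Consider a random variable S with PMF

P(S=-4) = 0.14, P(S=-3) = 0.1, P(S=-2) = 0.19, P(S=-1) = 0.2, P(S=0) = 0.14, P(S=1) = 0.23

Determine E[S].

E[S] = Σ s·P(S=s)
 = (-4)·0.14 + (-3)·0.1 + (-2)·0.19 + (-1)·0.2 + 0·0.14 + 1·0.23
 = (-0.56) + (-0.3) + (-0.38) + (-0.2) + 0 + 0.23
 = -1.21

-1.21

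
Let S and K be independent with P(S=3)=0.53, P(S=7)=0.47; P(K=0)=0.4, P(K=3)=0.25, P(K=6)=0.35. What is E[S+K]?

7.73

E[S+K] = Σ_s Σ_k (s+k) · P(S=s)P(K=k)
 = 3·0.212 + 6·0.1325 + 9·0.1855 + 7·0.188 + 10·0.1175 + 13·0.1645
 = 0.636 + 0.795 + 1.6695 + 1.316 + 1.175 + 2.1385
 = 7.73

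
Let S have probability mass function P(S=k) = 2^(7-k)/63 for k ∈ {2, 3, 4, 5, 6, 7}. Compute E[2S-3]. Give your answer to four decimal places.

E[2S-3] = Σ (2s-3)·P(S=s)
 = 1·32/63 + 3·16/63 + 5·8/63 + 7·4/63 + 9·2/63 + 11·1/63
 = 32/63 + 16/21 + 40/63 + 4/9 + 2/7 + 11/63
 = 59/21

2.8095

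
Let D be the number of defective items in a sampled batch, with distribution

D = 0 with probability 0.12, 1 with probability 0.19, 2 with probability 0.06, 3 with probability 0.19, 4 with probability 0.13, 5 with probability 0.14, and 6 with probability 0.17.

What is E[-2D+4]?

-2.24

E[-2D+4] = Σ (-2d+4)·P(D=d)
 = 4·0.12 + 2·0.19 + 0·0.06 + (-2)·0.19 + (-4)·0.13 + (-6)·0.14 + (-8)·0.17
 = 0.48 + 0.38 + 0 + (-0.38) + (-0.52) + (-0.84) + (-1.36)
 = -2.24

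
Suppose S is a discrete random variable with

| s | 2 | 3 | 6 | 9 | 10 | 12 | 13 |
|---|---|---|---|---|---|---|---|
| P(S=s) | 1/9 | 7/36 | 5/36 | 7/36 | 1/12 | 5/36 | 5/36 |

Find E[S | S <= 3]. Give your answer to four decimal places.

P(S <= 3) = 1/9 + 7/36 = 11/36.
E[S | S <= 3] = [2·1/9 + 3·7/36] / (11/36)
 = 29/36 / (11/36)
 = 29/11

2.6364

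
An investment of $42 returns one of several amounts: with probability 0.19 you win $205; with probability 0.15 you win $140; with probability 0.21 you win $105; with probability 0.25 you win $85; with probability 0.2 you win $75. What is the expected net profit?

E[payout] = 205·0.19 + 140·0.15 + 105·0.21 + 85·0.25 + 75·0.2
 = 38.95 + 21 + 22.05 + 21.25 + 15
 = 118.25
Net = 118.25 - 42 = 76.25

76.25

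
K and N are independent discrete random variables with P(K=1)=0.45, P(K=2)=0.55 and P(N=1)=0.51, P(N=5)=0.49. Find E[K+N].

4.51

E[K+N] = Σ_k Σ_n (k+n) · P(K=k)P(N=n)
 = 2·0.2295 + 6·0.2205 + 3·0.2805 + 7·0.2695
 = 0.459 + 1.323 + 0.8415 + 1.8865
 = 4.51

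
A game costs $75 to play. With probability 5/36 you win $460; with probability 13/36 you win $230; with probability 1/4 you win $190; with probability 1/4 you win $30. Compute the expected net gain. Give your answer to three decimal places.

126.944

E[payout] = 460·5/36 + 230·13/36 + 190·1/4 + 30·1/4
 = 575/9 + 1495/18 + 95/2 + 15/2
 = 3635/18
Net = 3635/18 - 75 = 2285/18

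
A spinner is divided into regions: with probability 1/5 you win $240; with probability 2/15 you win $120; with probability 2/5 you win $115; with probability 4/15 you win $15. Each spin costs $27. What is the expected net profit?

87

E[payout] = 240·1/5 + 120·2/15 + 115·2/5 + 15·4/15
 = 48 + 16 + 46 + 4
 = 114
Net = 114 - 27 = 87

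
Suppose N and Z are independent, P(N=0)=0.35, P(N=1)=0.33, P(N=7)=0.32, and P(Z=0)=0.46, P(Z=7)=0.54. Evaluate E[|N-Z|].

E[|N-Z|] = Σ_n Σ_z |n-z| · P(N=n)P(Z=z)
 = 0·0.161 + 7·0.189 + 1·0.1518 + 6·0.1782 + 7·0.1472 + 0·0.1728
 = 0 + 1.323 + 0.1518 + 1.0692 + 1.0304 + 0
 = 3.5744

3.5744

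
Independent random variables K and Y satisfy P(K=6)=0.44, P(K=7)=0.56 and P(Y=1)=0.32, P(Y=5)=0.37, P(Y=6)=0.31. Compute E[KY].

26.4368

E[KY] = Σ_k Σ_y ky · P(K=k)P(Y=y)
 = 6·0.1408 + 30·0.1628 + 36·0.1364 + 7·0.1792 + 35·0.2072 + 42·0.1736
 = 0.8448 + 4.884 + 4.9104 + 1.2544 + 7.252 + 7.2912
 = 26.4368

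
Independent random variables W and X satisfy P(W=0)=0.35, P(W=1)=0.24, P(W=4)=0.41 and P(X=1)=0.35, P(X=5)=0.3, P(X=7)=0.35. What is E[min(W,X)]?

1.4495

E[min(W,X)] = Σ_w Σ_x min(w,x) · P(W=w)P(X=x)
 = 0·0.1225 + 0·0.105 + 0·0.1225 + 1·0.084 + 1·0.072 + 1·0.084 + 1·0.1435 + 4·0.123 + 4·0.1435
 = 0 + 0 + 0 + 0.084 + 0.072 + 0.084 + 0.1435 + 0.492 + 0.574
 = 1.4495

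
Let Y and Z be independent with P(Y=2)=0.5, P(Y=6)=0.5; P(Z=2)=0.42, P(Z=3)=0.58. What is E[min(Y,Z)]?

2.29

E[min(Y,Z)] = Σ_y Σ_z min(y,z) · P(Y=y)P(Z=z)
 = 2·0.21 + 2·0.29 + 2·0.21 + 3·0.29
 = 0.42 + 0.58 + 0.42 + 0.87
 = 2.29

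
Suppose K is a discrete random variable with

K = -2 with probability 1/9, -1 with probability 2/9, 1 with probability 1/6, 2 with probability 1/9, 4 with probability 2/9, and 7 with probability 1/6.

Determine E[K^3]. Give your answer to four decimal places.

71.3333

E[K^3] = Σ k^3·P(K=k)
 = (-8)·1/9 + (-1)·2/9 + 1·1/6 + 8·1/9 + 64·2/9 + 343·1/6
 = (-8/9) + (-2/9) + 1/6 + 8/9 + 128/9 + 343/6
 = 214/3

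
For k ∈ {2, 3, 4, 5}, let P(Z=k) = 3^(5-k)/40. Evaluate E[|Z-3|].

E[|Z-3|] = Σ |z-3|·P(Z=z)
 = 1·27/40 + 0·9/40 + 1·3/40 + 2·1/40
 = 27/40 + 0 + 3/40 + 1/20
 = 4/5

0.8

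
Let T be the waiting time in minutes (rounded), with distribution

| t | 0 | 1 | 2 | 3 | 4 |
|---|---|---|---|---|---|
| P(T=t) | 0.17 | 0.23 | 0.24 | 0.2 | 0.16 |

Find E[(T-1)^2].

E[(T-1)^2] = Σ (t-1)^2·P(T=t)
 = 1·0.17 + 0·0.23 + 1·0.24 + 4·0.2 + 9·0.16
 = 0.17 + 0 + 0.24 + 0.8 + 1.44
 = 2.65

2.65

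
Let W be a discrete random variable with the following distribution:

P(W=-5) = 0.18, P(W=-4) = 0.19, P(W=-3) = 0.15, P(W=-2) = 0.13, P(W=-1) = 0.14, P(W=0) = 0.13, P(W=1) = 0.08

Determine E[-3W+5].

E[-3W+5] = Σ (-3w+5)·P(W=w)
 = 20·0.18 + 17·0.19 + 14·0.15 + 11·0.13 + 8·0.14 + 5·0.13 + 2·0.08
 = 3.6 + 3.23 + 2.1 + 1.43 + 1.12 + 0.65 + 0.16
 = 12.29

12.29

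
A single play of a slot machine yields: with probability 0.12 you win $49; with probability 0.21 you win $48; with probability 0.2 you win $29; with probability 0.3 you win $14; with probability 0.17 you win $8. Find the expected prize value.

27.32

E[payout] = 49·0.12 + 48·0.21 + 29·0.2 + 14·0.3 + 8·0.17
 = 5.88 + 10.08 + 5.8 + 4.2 + 1.36
 = 27.32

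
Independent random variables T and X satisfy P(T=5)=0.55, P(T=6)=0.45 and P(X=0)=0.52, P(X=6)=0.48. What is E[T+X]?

E[T+X] = Σ_t Σ_x (t+x) · P(T=t)P(X=x)
 = 5·0.286 + 11·0.264 + 6·0.234 + 12·0.216
 = 1.43 + 2.904 + 1.404 + 2.592
 = 8.33

8.33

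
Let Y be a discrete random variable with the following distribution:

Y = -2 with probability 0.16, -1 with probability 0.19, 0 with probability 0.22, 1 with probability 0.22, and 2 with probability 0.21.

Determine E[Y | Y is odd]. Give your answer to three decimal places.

P(Y is odd) = 0.19 + 0.22 = 0.41.
E[Y | Y is odd] = [(-1)·0.19 + 1·0.22] / 0.41
 = 0.03 / 0.41
 = 3/41

0.073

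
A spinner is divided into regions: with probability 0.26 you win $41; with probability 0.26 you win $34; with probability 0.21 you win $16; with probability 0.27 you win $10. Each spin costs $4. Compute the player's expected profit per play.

21.56

E[payout] = 41·0.26 + 34·0.26 + 16·0.21 + 10·0.27
 = 10.66 + 8.84 + 3.36 + 2.7
 = 25.56
Net = 25.56 - 4 = 21.56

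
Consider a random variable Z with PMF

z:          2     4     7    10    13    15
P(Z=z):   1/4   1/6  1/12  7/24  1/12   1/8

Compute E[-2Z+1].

E[-2Z+1] = Σ (-2z+1)·P(Z=z)
 = (-3)·1/4 + (-7)·1/6 + (-13)·1/12 + (-19)·7/24 + (-25)·1/12 + (-29)·1/8
 = (-3/4) + (-7/6) + (-13/12) + (-133/24) + (-25/12) + (-29/8)
 = -57/4

-14.25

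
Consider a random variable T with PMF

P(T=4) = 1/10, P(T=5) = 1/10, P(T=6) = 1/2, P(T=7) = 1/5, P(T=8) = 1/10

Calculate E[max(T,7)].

E[max(T,7)] = Σ max(t,7)·P(T=t)
 = 7·1/10 + 7·1/10 + 7·1/2 + 7·1/5 + 8·1/10
 = 7/10 + 7/10 + 7/2 + 7/5 + 4/5
 = 71/10

7.1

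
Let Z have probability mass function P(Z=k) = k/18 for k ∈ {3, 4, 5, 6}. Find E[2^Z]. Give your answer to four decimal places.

35.1111

E[2^Z] = Σ 2^z·P(Z=z)
 = 8·1/6 + 16·2/9 + 32·5/18 + 64·1/3
 = 4/3 + 32/9 + 80/9 + 64/3
 = 316/9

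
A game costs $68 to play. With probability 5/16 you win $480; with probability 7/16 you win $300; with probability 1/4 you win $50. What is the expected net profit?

225.75

E[payout] = 480·5/16 + 300·7/16 + 50·1/4
 = 150 + 525/4 + 25/2
 = 1175/4
Net = 1175/4 - 68 = 903/4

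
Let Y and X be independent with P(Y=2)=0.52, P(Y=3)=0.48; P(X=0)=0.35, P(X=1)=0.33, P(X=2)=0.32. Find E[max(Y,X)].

2.48

E[max(Y,X)] = Σ_y Σ_x max(y,x) · P(Y=y)P(X=x)
 = 2·0.182 + 2·0.1716 + 2·0.1664 + 3·0.168 + 3·0.1584 + 3·0.1536
 = 0.364 + 0.3432 + 0.3328 + 0.504 + 0.4752 + 0.4608
 = 2.48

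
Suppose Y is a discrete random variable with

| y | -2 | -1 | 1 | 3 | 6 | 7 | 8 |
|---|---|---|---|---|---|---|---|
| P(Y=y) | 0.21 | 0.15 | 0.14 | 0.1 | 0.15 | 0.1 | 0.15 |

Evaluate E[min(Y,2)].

0.57

E[min(Y,2)] = Σ min(y,2)·P(Y=y)
 = (-2)·0.21 + (-1)·0.15 + 1·0.14 + 2·0.1 + 2·0.15 + 2·0.1 + 2·0.15
 = (-0.42) + (-0.15) + 0.14 + 0.2 + 0.3 + 0.2 + 0.3
 = 0.57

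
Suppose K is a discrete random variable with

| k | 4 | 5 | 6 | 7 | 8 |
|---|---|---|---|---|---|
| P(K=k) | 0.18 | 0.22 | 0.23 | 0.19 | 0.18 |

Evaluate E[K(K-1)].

E[K(K-1)] = Σ k(k-1)·P(K=k)
 = 12·0.18 + 20·0.22 + 30·0.23 + 42·0.19 + 56·0.18
 = 2.16 + 4.4 + 6.9 + 7.98 + 10.08
 = 31.52

31.52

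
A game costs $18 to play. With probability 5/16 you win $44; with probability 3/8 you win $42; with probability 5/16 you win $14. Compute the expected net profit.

15.875

E[payout] = 44·5/16 + 42·3/8 + 14·5/16
 = 55/4 + 63/4 + 35/8
 = 271/8
Net = 271/8 - 18 = 127/8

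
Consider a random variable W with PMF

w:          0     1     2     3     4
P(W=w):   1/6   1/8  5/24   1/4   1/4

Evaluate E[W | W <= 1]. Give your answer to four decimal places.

0.4286

P(W <= 1) = 1/6 + 1/8 = 7/24.
E[W | W <= 1] = [0·1/6 + 1·1/8] / (7/24)
 = 1/8 / (7/24)
 = 3/7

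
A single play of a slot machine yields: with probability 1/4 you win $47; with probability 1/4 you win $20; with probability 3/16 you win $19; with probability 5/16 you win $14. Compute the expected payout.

24.6875

E[payout] = 47·1/4 + 20·1/4 + 19·3/16 + 14·5/16
 = 47/4 + 5 + 57/16 + 35/8
 = 395/16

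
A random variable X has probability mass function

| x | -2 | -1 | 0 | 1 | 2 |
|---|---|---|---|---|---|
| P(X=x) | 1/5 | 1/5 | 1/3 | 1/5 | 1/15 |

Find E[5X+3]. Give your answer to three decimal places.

E[5X+3] = Σ (5x+3)·P(X=x)
 = (-7)·1/5 + (-2)·1/5 + 3·1/3 + 8·1/5 + 13·1/15
 = (-7/5) + (-2/5) + 1 + 8/5 + 13/15
 = 5/3

1.667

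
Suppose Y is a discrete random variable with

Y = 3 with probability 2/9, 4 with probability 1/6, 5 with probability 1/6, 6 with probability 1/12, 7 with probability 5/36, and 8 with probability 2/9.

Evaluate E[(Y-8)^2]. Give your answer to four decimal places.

10.1944

E[(Y-8)^2] = Σ (y-8)^2·P(Y=y)
 = 25·2/9 + 16·1/6 + 9·1/6 + 4·1/12 + 1·5/36 + 0·2/9
 = 50/9 + 8/3 + 3/2 + 1/3 + 5/36 + 0
 = 367/36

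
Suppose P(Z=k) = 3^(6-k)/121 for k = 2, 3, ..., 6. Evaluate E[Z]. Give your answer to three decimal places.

2.479

E[Z] = Σ z·P(Z=z)
 = 2·81/121 + 3·27/121 + 4·9/121 + 5·3/121 + 6·1/121
 = 162/121 + 81/121 + 36/121 + 15/121 + 6/121
 = 300/121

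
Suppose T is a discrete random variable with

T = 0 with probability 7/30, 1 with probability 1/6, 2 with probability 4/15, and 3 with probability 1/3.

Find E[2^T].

E[2^T] = Σ 2^t·P(T=t)
 = 1·7/30 + 2·1/6 + 4·4/15 + 8·1/3
 = 7/30 + 1/3 + 16/15 + 8/3
 = 43/10

4.3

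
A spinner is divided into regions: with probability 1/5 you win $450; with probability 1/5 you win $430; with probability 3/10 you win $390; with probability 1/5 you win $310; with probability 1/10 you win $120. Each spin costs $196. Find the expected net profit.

E[payout] = 450·1/5 + 430·1/5 + 390·3/10 + 310·1/5 + 120·1/10
 = 90 + 86 + 117 + 62 + 12
 = 367
Net = 367 - 196 = 171

171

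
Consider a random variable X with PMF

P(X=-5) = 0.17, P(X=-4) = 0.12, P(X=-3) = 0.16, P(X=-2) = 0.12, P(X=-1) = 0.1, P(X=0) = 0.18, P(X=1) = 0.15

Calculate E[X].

E[X] = Σ x·P(X=x)
 = (-5)·0.17 + (-4)·0.12 + (-3)·0.16 + (-2)·0.12 + (-1)·0.1 + 0·0.18 + 1·0.15
 = (-0.85) + (-0.48) + (-0.48) + (-0.24) + (-0.1) + 0 + 0.15
 = -2

-2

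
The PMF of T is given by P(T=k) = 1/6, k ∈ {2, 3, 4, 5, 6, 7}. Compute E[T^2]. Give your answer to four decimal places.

23.1667

E[T^2] = Σ t^2·P(T=t)
 = 4·1/6 + 9·1/6 + 16·1/6 + 25·1/6 + 36·1/6 + 49·1/6
 = 2/3 + 3/2 + 8/3 + 25/6 + 6 + 49/6
 = 139/6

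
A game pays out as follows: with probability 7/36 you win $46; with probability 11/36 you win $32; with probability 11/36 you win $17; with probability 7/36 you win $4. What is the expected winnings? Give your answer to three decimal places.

E[payout] = 46·7/36 + 32·11/36 + 17·11/36 + 4·7/36
 = 161/18 + 88/9 + 187/36 + 7/9
 = 889/36

24.694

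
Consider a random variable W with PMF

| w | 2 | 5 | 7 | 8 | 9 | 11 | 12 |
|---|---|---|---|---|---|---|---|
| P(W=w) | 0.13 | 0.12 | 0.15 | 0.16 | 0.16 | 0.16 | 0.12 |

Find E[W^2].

70.71

E[W^2] = Σ w^2·P(W=w)
 = 4·0.13 + 25·0.12 + 49·0.15 + 64·0.16 + 81·0.16 + 121·0.16 + 144·0.12
 = 0.52 + 3 + 7.35 + 10.24 + 12.96 + 19.36 + 17.28
 = 70.71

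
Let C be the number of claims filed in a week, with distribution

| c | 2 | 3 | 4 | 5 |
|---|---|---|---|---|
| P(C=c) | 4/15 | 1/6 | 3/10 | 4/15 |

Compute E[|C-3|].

1.1

E[|C-3|] = Σ |c-3|·P(C=c)
 = 1·4/15 + 0·1/6 + 1·3/10 + 2·4/15
 = 4/15 + 0 + 3/10 + 8/15
 = 11/10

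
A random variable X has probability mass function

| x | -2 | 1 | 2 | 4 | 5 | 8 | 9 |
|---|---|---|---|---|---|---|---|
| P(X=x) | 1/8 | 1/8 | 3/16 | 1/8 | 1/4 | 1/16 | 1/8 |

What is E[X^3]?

163

E[X^3] = Σ x^3·P(X=x)
 = (-8)·1/8 + 1·1/8 + 8·3/16 + 64·1/8 + 125·1/4 + 512·1/16 + 729·1/8
 = (-1) + 1/8 + 3/2 + 8 + 125/4 + 32 + 729/8
 = 163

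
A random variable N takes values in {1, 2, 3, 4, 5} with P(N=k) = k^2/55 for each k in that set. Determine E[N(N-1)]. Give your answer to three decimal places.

13.709

E[N(N-1)] = Σ n(n-1)·P(N=n)
 = 0·1/55 + 2·4/55 + 6·9/55 + 12·16/55 + 20·5/11
 = 0 + 8/55 + 54/55 + 192/55 + 100/11
 = 754/55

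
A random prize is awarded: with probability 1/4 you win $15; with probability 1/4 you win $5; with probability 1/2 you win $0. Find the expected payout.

5

E[payout] = 15·1/4 + 5·1/4 + 0·1/2
 = 15/4 + 5/4 + 0
 = 5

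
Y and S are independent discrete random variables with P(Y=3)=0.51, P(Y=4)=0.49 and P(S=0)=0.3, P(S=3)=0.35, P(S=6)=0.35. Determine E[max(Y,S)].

E[max(Y,S)] = Σ_y Σ_s max(y,s) · P(Y=y)P(S=s)
 = 3·0.153 + 3·0.1785 + 6·0.1785 + 4·0.147 + 4·0.1715 + 6·0.1715
 = 0.459 + 0.5355 + 1.071 + 0.588 + 0.686 + 1.029
 = 4.3685

4.3685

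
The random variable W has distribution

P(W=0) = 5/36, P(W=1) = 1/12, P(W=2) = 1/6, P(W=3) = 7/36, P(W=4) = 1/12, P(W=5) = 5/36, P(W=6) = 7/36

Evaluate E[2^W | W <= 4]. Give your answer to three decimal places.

P(W <= 4) = 5/36 + 1/12 + 1/6 + 7/36 + 1/12 = 2/3.
E[2^W | W <= 4] = [1·5/36 + 2·1/12 + 4·1/6 + 8·7/36 + 16·1/12] / (2/3)
 = 139/36 / (2/3)
 = 139/24

5.792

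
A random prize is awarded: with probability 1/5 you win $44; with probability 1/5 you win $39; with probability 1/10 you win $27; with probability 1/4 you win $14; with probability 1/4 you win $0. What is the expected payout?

22.8

E[payout] = 44·1/5 + 39·1/5 + 27·1/10 + 14·1/4 + 0·1/4
 = 44/5 + 39/5 + 27/10 + 7/2 + 0
 = 114/5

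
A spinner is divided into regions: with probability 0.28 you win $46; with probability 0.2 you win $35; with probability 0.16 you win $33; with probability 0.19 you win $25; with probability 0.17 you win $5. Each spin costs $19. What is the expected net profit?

11.76

E[payout] = 46·0.28 + 35·0.2 + 33·0.16 + 25·0.19 + 5·0.17
 = 12.88 + 7 + 5.28 + 4.75 + 0.85
 = 30.76
Net = 30.76 - 19 = 11.76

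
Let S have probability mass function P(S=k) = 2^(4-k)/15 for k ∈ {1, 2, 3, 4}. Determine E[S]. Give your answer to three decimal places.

1.733

E[S] = Σ s·P(S=s)
 = 1·8/15 + 2·4/15 + 3·2/15 + 4·1/15
 = 8/15 + 8/15 + 2/5 + 4/15
 = 26/15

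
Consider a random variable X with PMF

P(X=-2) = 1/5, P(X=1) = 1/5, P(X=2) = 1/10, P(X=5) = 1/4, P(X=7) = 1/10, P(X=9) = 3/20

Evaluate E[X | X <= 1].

-0.5

P(X <= 1) = 1/5 + 1/5 = 2/5.
E[X | X <= 1] = [(-2)·1/5 + 1·1/5] / (2/5)
 = -1/5 / (2/5)
 = -1/2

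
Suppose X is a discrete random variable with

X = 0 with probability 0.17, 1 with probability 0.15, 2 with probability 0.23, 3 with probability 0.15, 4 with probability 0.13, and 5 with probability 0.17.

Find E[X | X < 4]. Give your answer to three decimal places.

1.514

P(X < 4) = 0.17 + 0.15 + 0.23 + 0.15 = 0.7.
E[X | X < 4] = [0·0.17 + 1·0.15 + 2·0.23 + 3·0.15] / 0.7
 = 1.06 / 0.7
 = 53/35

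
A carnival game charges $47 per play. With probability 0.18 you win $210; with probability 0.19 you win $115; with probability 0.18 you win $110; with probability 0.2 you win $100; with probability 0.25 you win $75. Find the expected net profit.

E[payout] = 210·0.18 + 115·0.19 + 110·0.18 + 100·0.2 + 75·0.25
 = 37.8 + 21.85 + 19.8 + 20 + 18.75
 = 118.2
Net = 118.2 - 47 = 71.2

71.2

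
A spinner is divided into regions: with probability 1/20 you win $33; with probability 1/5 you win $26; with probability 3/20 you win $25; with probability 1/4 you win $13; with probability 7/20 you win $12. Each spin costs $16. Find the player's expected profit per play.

2.05

E[payout] = 33·1/20 + 26·1/5 + 25·3/20 + 13·1/4 + 12·7/20
 = 33/20 + 26/5 + 15/4 + 13/4 + 21/5
 = 361/20
Net = 361/20 - 16 = 41/20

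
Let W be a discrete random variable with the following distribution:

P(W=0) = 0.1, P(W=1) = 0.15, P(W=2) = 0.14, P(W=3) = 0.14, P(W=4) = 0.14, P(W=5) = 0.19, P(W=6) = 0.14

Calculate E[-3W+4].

E[-3W+4] = Σ (-3w+4)·P(W=w)
 = 4·0.1 + 1·0.15 + (-2)·0.14 + (-5)·0.14 + (-8)·0.14 + (-11)·0.19 + (-14)·0.14
 = 0.4 + 0.15 + (-0.28) + (-0.7) + (-1.12) + (-2.09) + (-1.96)
 = -5.6

-5.6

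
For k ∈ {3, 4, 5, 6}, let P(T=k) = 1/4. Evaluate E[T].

E[T] = Σ t·P(T=t)
 = 3·1/4 + 4·1/4 + 5·1/4 + 6·1/4
 = 3/4 + 1 + 5/4 + 3/2
 = 9/2

4.5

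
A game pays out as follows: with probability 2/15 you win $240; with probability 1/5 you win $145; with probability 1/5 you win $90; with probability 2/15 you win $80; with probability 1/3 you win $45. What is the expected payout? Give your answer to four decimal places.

E[payout] = 240·2/15 + 145·1/5 + 90·1/5 + 80·2/15 + 45·1/3
 = 32 + 29 + 18 + 32/3 + 15
 = 314/3

104.6667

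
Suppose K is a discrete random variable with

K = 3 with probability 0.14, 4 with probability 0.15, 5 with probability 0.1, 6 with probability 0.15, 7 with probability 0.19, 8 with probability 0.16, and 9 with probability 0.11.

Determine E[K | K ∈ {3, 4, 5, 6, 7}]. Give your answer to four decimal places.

P(K ∈ {3, 4, 5, 6, 7}) = 0.14 + 0.15 + 0.1 + 0.15 + 0.19 = 0.73.
E[K | K ∈ {3, 4, 5, 6, 7}] = [3·0.14 + 4·0.15 + 5·0.1 + 6·0.15 + 7·0.19] / 0.73
 = 3.75 / 0.73
 = 375/73

5.1370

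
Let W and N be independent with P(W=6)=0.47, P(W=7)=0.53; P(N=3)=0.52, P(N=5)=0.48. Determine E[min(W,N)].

E[min(W,N)] = Σ_w Σ_n min(w,n) · P(W=w)P(N=n)
 = 3·0.2444 + 5·0.2256 + 3·0.2756 + 5·0.2544
 = 0.7332 + 1.128 + 0.8268 + 1.272
 = 3.96

3.96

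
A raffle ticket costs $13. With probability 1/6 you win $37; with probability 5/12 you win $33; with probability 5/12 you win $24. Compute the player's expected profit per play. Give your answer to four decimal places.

E[payout] = 37·1/6 + 33·5/12 + 24·5/12
 = 37/6 + 55/4 + 10
 = 359/12
Net = 359/12 - 13 = 203/12

16.9167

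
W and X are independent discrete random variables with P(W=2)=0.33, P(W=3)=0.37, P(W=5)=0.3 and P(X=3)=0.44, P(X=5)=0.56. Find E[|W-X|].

E[|W-X|] = Σ_w Σ_x |w-x| · P(W=w)P(X=x)
 = 1·0.1452 + 3·0.1848 + 0·0.1628 + 2·0.2072 + 2·0.132 + 0·0.168
 = 0.1452 + 0.5544 + 0 + 0.4144 + 0.264 + 0
 = 1.378

1.378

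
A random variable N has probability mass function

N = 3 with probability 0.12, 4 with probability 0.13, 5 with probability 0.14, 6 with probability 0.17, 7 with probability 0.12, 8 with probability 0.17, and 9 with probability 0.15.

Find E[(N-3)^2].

E[(N-3)^2] = Σ (n-3)^2·P(N=n)
 = 0·0.12 + 1·0.13 + 4·0.14 + 9·0.17 + 16·0.12 + 25·0.17 + 36·0.15
 = 0 + 0.13 + 0.56 + 1.53 + 1.92 + 4.25 + 5.4
 = 13.79

13.79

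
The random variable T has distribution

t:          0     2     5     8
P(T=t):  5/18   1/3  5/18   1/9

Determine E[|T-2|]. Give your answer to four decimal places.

2.0556

E[|T-2|] = Σ |t-2|·P(T=t)
 = 2·5/18 + 0·1/3 + 3·5/18 + 6·1/9
 = 5/9 + 0 + 5/6 + 2/3
 = 37/18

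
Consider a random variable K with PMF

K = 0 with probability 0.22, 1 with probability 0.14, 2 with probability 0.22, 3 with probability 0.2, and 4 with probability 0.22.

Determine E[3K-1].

5.18

E[3K-1] = Σ (3k-1)·P(K=k)
 = (-1)·0.22 + 2·0.14 + 5·0.22 + 8·0.2 + 11·0.22
 = (-0.22) + 0.28 + 1.1 + 1.6 + 2.42
 = 5.18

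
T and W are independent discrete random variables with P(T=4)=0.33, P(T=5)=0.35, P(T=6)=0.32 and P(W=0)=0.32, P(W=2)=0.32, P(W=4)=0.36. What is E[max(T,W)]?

4.99

E[max(T,W)] = Σ_t Σ_w max(t,w) · P(T=t)P(W=w)
 = 4·0.1056 + 4·0.1056 + 4·0.1188 + 5·0.112 + 5·0.112 + 5·0.126 + 6·0.1024 + 6·0.1024 + 6·0.1152
 = 0.4224 + 0.4224 + 0.4752 + 0.56 + 0.56 + 0.63 + 0.6144 + 0.6144 + 0.6912
 = 4.99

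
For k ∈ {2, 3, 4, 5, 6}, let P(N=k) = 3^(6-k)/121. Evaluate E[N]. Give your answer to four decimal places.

2.4793

E[N] = Σ n·P(N=n)
 = 2·81/121 + 3·27/121 + 4·9/121 + 5·3/121 + 6·1/121
 = 162/121 + 81/121 + 36/121 + 15/121 + 6/121
 = 300/121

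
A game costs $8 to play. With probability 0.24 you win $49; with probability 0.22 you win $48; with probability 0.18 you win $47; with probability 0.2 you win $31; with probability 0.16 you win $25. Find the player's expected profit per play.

32.98

E[payout] = 49·0.24 + 48·0.22 + 47·0.18 + 31·0.2 + 25·0.16
 = 11.76 + 10.56 + 8.46 + 6.2 + 4
 = 40.98
Net = 40.98 - 8 = 32.98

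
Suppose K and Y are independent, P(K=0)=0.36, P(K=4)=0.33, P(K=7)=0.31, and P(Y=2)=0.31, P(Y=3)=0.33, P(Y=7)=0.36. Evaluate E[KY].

E[KY] = Σ_k Σ_y ky · P(K=k)P(Y=y)
 = 0·0.1116 + 0·0.1188 + 0·0.1296 + 8·0.1023 + 12·0.1089 + 28·0.1188 + 14·0.0961 + 21·0.1023 + 49·0.1116
 = 0 + 0 + 0 + 0.8184 + 1.3068 + 3.3264 + 1.3454 + 2.1483 + 5.4684
 = 14.4137

14.4137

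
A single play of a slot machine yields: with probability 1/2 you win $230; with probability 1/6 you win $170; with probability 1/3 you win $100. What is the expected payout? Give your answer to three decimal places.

176.667

E[payout] = 230·1/2 + 170·1/6 + 100·1/3
 = 115 + 85/3 + 100/3
 = 530/3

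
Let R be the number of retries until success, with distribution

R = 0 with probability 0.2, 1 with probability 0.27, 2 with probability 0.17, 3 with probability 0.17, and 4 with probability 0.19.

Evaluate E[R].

E[R] = Σ r·P(R=r)
 = 0·0.2 + 1·0.27 + 2·0.17 + 3·0.17 + 4·0.19
 = 0 + 0.27 + 0.34 + 0.51 + 0.76
 = 1.88

1.88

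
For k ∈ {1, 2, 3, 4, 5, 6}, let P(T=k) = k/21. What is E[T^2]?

21

E[T^2] = Σ t^2·P(T=t)
 = 1·1/21 + 4·2/21 + 9·1/7 + 16·4/21 + 25·5/21 + 36·2/7
 = 1/21 + 8/21 + 9/7 + 64/21 + 125/21 + 72/7
 = 21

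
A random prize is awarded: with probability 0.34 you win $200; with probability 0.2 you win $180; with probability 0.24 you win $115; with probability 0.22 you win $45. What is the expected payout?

E[payout] = 200·0.34 + 180·0.2 + 115·0.24 + 45·0.22
 = 68 + 36 + 27.6 + 9.9
 = 141.5

141.5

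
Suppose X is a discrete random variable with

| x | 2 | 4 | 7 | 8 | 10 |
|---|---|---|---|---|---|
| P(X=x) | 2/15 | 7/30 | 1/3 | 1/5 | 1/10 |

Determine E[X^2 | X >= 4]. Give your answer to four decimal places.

P(X >= 4) = 7/30 + 1/3 + 1/5 + 1/10 = 13/15.
E[X^2 | X >= 4] = [16·7/30 + 49·1/3 + 64·1/5 + 100·1/10] / (13/15)
 = 643/15 / (13/15)
 = 643/13

49.4615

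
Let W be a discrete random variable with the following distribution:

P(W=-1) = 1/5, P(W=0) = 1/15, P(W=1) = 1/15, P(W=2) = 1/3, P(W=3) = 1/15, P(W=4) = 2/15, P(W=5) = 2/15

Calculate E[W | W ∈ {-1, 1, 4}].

1

P(W ∈ {-1, 1, 4}) = 1/5 + 1/15 + 2/15 = 2/5.
E[W | W ∈ {-1, 1, 4}] = [(-1)·1/5 + 1·1/15 + 4·2/15] / (2/5)
 = 2/5 / (2/5)
 = 1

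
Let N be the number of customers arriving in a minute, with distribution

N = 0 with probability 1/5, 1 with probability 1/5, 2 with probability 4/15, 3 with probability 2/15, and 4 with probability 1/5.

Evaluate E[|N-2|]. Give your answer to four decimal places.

1.1333

E[|N-2|] = Σ |n-2|·P(N=n)
 = 2·1/5 + 1·1/5 + 0·4/15 + 1·2/15 + 2·1/5
 = 2/5 + 1/5 + 0 + 2/15 + 2/5
 = 17/15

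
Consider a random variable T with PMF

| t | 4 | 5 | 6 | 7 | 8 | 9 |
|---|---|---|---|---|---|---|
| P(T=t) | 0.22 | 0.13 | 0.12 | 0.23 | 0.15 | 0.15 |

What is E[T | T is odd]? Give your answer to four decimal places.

P(T is odd) = 0.13 + 0.23 + 0.15 = 0.51.
E[T | T is odd] = [5·0.13 + 7·0.23 + 9·0.15] / 0.51
 = 3.61 / 0.51
 = 361/51

7.0784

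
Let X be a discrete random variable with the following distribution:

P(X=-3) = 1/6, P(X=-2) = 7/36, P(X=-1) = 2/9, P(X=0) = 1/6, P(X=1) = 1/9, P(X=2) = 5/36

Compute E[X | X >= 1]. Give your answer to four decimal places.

P(X >= 1) = 1/9 + 5/36 = 1/4.
E[X | X >= 1] = [1·1/9 + 2·5/36] / (1/4)
 = 7/18 / (1/4)
 = 14/9

1.5556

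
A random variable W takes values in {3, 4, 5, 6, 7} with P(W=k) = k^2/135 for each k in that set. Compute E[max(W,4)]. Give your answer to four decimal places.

E[max(W,4)] = Σ max(w,4)·P(W=w)
 = 4·1/15 + 4·16/135 + 5·5/27 + 6·4/15 + 7·49/135
 = 4/15 + 64/135 + 25/27 + 8/5 + 343/135
 = 784/135

5.8074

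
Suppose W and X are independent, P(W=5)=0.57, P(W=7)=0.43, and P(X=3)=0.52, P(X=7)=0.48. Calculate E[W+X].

E[W+X] = Σ_w Σ_x (w+x) · P(W=w)P(X=x)
 = 8·0.2964 + 12·0.2736 + 10·0.2236 + 14·0.2064
 = 2.3712 + 3.2832 + 2.236 + 2.8896
 = 10.78

10.78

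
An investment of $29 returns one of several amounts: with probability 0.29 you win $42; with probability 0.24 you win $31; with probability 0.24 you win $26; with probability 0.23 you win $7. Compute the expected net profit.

-1.53

E[payout] = 42·0.29 + 31·0.24 + 26·0.24 + 7·0.23
 = 12.18 + 7.44 + 6.24 + 1.61
 = 27.47
Net = 27.47 - 29 = -1.53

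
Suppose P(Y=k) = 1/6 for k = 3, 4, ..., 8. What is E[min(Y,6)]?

E[min(Y,6)] = Σ min(y,6)·P(Y=y)
 = 3·1/6 + 4·1/6 + 5·1/6 + 6·1/6 + 6·1/6 + 6·1/6
 = 1/2 + 2/3 + 5/6 + 1 + 1 + 1
 = 5

5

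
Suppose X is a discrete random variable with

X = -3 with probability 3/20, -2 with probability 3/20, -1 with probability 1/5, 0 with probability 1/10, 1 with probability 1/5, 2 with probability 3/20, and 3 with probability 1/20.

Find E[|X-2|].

E[|X-2|] = Σ |x-2|·P(X=x)
 = 5·3/20 + 4·3/20 + 3·1/5 + 2·1/10 + 1·1/5 + 0·3/20 + 1·1/20
 = 3/4 + 3/5 + 3/5 + 1/5 + 1/5 + 0 + 1/20
 = 12/5

2.4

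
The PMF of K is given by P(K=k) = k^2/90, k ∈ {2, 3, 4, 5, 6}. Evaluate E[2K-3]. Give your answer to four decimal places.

6.7778

E[2K-3] = Σ (2k-3)·P(K=k)
 = 1·2/45 + 3·1/10 + 5·8/45 + 7·5/18 + 9·2/5
 = 2/45 + 3/10 + 8/9 + 35/18 + 18/5
 = 61/9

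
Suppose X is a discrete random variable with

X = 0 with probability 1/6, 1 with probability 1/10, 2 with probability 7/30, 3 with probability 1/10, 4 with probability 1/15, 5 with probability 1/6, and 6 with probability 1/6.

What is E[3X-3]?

5.9

E[3X-3] = Σ (3x-3)·P(X=x)
 = (-3)·1/6 + 0·1/10 + 3·7/30 + 6·1/10 + 9·1/15 + 12·1/6 + 15·1/6
 = (-1/2) + 0 + 7/10 + 3/5 + 3/5 + 2 + 5/2
 = 59/10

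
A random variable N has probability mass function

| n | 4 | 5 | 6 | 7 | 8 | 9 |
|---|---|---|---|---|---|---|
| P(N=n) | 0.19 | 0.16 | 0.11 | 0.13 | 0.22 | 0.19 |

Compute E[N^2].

E[N^2] = Σ n^2·P(N=n)
 = 16·0.19 + 25·0.16 + 36·0.11 + 49·0.13 + 64·0.22 + 81·0.19
 = 3.04 + 4 + 3.96 + 6.37 + 14.08 + 15.39
 = 46.84

46.84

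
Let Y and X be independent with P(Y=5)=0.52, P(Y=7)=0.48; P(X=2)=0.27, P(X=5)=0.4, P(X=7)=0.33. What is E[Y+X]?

10.81

E[Y+X] = Σ_y Σ_x (y+x) · P(Y=y)P(X=x)
 = 7·0.1404 + 10·0.208 + 12·0.1716 + 9·0.1296 + 12·0.192 + 14·0.1584
 = 0.9828 + 2.08 + 2.0592 + 1.1664 + 2.304 + 2.2176
 = 10.81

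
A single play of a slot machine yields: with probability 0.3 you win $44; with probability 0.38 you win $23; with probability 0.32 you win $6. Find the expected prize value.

23.86

E[payout] = 44·0.3 + 23·0.38 + 6·0.32
 = 13.2 + 8.74 + 1.92
 = 23.86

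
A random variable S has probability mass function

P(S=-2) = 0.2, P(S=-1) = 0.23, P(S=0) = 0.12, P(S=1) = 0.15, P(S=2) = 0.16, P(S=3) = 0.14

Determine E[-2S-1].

E[-2S-1] = Σ (-2s-1)·P(S=s)
 = 3·0.2 + 1·0.23 + (-1)·0.12 + (-3)·0.15 + (-5)·0.16 + (-7)·0.14
 = 0.6 + 0.23 + (-0.12) + (-0.45) + (-0.8) + (-0.98)
 = -1.52

-1.52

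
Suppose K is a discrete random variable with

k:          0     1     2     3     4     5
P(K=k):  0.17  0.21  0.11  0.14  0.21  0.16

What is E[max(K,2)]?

E[max(K,2)] = Σ max(k,2)·P(K=k)
 = 2·0.17 + 2·0.21 + 2·0.11 + 3·0.14 + 4·0.21 + 5·0.16
 = 0.34 + 0.42 + 0.22 + 0.42 + 0.84 + 0.8
 = 3.04

3.04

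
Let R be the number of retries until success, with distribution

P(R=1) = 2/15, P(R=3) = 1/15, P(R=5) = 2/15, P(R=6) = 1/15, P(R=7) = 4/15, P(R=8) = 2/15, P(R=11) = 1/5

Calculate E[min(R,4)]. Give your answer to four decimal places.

E[min(R,4)] = Σ min(r,4)·P(R=r)
 = 1·2/15 + 3·1/15 + 4·2/15 + 4·1/15 + 4·4/15 + 4·2/15 + 4·1/5
 = 2/15 + 1/5 + 8/15 + 4/15 + 16/15 + 8/15 + 4/5
 = 53/15

3.5333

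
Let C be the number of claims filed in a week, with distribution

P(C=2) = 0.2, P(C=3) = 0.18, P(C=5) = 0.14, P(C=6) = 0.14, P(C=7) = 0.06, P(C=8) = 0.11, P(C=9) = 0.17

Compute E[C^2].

34.71

E[C^2] = Σ c^2·P(C=c)
 = 4·0.2 + 9·0.18 + 25·0.14 + 36·0.14 + 49·0.06 + 64·0.11 + 81·0.17
 = 0.8 + 1.62 + 3.5 + 5.04 + 2.94 + 7.04 + 13.77
 = 34.71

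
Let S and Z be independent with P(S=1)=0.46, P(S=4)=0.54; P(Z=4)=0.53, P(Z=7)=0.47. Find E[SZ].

E[SZ] = Σ_s Σ_z sz · P(S=s)P(Z=z)
 = 4·0.2438 + 7·0.2162 + 16·0.2862 + 28·0.2538
 = 0.9752 + 1.5134 + 4.5792 + 7.1064
 = 14.1742

14.1742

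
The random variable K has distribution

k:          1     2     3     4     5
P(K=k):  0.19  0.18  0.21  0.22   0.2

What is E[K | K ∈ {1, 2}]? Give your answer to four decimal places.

P(K ∈ {1, 2}) = 0.19 + 0.18 = 0.37.
E[K | K ∈ {1, 2}] = [1·0.19 + 2·0.18] / 0.37
 = 0.55 / 0.37
 = 55/37

1.4865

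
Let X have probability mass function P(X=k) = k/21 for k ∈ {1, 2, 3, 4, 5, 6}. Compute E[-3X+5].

E[-3X+5] = Σ (-3x+5)·P(X=x)
 = 2·1/21 + (-1)·2/21 + (-4)·1/7 + (-7)·4/21 + (-10)·5/21 + (-13)·2/7
 = 2/21 + (-2/21) + (-4/7) + (-4/3) + (-50/21) + (-26/7)
 = -8

-8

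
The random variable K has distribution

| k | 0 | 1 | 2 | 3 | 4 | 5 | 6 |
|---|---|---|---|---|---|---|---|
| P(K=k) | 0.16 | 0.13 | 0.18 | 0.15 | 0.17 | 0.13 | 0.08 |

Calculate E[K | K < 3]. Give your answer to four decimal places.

P(K < 3) = 0.16 + 0.13 + 0.18 = 0.47.
E[K | K < 3] = [0·0.16 + 1·0.13 + 2·0.18] / 0.47
 = 0.49 / 0.47
 = 49/47

1.0426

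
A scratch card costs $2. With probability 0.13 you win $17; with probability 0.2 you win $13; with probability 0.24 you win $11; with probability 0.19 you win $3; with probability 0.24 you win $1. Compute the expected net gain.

E[payout] = 17·0.13 + 13·0.2 + 11·0.24 + 3·0.19 + 1·0.24
 = 2.21 + 2.6 + 2.64 + 0.57 + 0.24
 = 8.26
Net = 8.26 - 2 = 6.26

6.26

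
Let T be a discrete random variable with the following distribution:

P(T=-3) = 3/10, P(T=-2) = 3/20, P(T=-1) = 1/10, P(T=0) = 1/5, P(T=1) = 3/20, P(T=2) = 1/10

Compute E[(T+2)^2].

E[(T+2)^2] = Σ (t+2)^2·P(T=t)
 = 1·3/10 + 0·3/20 + 1·1/10 + 4·1/5 + 9·3/20 + 16·1/10
 = 3/10 + 0 + 1/10 + 4/5 + 27/20 + 8/5
 = 83/20

4.15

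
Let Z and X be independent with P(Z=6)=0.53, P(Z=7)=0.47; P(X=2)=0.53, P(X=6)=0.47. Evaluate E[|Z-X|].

2.59

E[|Z-X|] = Σ_z Σ_x |z-x| · P(Z=z)P(X=x)
 = 4·0.2809 + 0·0.2491 + 5·0.2491 + 1·0.2209
 = 1.1236 + 0 + 1.2455 + 0.2209
 = 2.59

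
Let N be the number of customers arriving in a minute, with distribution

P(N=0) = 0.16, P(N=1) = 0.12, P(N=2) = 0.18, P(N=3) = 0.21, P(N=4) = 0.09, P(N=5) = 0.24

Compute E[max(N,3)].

3.57

E[max(N,3)] = Σ max(n,3)·P(N=n)
 = 3·0.16 + 3·0.12 + 3·0.18 + 3·0.21 + 4·0.09 + 5·0.24
 = 0.48 + 0.36 + 0.54 + 0.63 + 0.36 + 1.2
 = 3.57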